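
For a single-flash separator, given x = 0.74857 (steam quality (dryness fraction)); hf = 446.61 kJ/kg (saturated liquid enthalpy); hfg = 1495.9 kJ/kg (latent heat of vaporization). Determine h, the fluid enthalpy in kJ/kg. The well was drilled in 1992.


h = hf + x * hfg
h = 446.61 + 0.74857 * 1495.9
h = 1566.4 kJ/kg


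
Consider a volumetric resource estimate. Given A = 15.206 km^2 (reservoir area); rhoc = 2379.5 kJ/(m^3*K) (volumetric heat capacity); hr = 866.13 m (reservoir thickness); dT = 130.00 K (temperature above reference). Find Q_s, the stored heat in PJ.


Step 1: Vr = A*1e6*hr = 15.206*1e6*866.13 = 1.317037e+10 m^3
Step 2: Q_s = Vr*rhoc*dT/1e12 = 1.317037e+10*2379.5*130.0/1e12 = 4074.1 PJ
Q_s = 4074.1 PJ


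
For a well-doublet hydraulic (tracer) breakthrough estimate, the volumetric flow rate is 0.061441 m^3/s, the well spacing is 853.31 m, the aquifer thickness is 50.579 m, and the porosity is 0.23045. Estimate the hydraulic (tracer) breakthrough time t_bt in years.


t_bt = pi * hr * phi * L^2 / (3 * Qv) / (365.25*86400)
t_bt = pi * 50.579 * 0.23045 * 853.31^2 / (3 * 0.061441) / (365.25*86400)
t_bt = 4.5838 years


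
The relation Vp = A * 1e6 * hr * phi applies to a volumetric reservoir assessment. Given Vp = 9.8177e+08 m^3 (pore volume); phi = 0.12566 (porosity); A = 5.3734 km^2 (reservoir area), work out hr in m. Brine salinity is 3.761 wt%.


hr = Vp / (A * 1e6 * phi)
hr = 9.8177e+08 / (5.3734 * 1e6 * 0.12566)
hr = 1454.0 m


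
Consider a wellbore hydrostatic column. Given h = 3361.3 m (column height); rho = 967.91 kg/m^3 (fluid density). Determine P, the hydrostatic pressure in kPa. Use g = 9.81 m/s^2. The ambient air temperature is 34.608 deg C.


P = rho * g * h / 1e6
P = 967.91 * 9.81 * 3361.3 / 1e6
P = 31.91621 MPa
Convert: 31.91621 MPa * 1000.0 = 31916 kPa
P = 31916 kPa


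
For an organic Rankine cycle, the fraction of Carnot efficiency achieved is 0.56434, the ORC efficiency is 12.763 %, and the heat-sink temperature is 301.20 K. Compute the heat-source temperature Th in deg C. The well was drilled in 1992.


Th = Tc / (1 - (eta_orc/100)/f)
Th = 301.20 / (1 - (12.763/100)/0.56434)
Th = 389.2267 K
Convert to deg C: 389.2267 - 273.15 = 116.08 deg C
Th = 116.08 deg C


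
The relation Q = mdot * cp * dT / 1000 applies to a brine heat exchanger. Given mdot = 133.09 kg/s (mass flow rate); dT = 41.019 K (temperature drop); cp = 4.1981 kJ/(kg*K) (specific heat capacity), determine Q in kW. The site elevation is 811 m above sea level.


Q = mdot * cp * dT / 1000
Q = 133.09 * 4.1981 * 41.019 / 1000
Q = 22.91835 MW
Convert: 22.91835 MW * 1000.0 = 22918 kW
Q = 22918 kW


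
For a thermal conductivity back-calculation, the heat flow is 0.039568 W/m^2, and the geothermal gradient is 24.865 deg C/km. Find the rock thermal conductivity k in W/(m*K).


k = q / (grad / 1000)
k = 0.039568 / (24.865 / 1000)
k = 1.5913 W/(m*K)


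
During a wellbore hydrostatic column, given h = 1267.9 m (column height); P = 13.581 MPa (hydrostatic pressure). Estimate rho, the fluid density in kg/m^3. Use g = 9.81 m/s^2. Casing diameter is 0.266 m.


rho = P * 1e6 / (g * h)
rho = 13.581 * 1e6 / (9.81 * 1267.9)
rho = 1091.9 kg/m^3


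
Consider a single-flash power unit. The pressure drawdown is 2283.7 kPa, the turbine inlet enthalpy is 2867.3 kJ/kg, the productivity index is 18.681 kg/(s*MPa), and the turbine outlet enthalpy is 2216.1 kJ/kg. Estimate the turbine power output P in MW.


Step 1: mdot = PI * dP / 1000 = 18.681 * 2283.7 / 1000 = 42.66180 kg/s
Step 2: P = mdot*(h_in - h_out)/1000 = 42.66180*(2867.3 - 2216.1)/1000 = 27.781 MW
P = 27.781 MW


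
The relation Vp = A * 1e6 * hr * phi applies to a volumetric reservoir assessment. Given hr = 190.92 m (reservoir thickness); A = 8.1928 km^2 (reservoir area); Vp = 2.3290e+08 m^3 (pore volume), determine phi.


phi = Vp / (A * 1e6 * hr)
phi = 2.3290e+08 / (8.1928 * 1e6 * 190.92)
phi = 0.14890


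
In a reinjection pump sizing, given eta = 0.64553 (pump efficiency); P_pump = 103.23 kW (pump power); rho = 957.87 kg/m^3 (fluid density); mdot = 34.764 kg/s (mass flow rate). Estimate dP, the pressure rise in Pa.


dP = P_pump * rho * eta / mdot
dP = 103.23 * 957.87 * 0.64553 / 34.764
dP = 1836.112 kPa
Convert: 1836.112 kPa * 1000.0 = 1.8361e+06 Pa
dP = 1.8361e+06 Pa


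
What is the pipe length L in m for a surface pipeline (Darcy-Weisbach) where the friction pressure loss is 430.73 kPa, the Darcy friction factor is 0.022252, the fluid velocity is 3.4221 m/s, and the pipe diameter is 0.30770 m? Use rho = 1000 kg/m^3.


L = dP*1000*D / (f*rho*vel^2/2)
L = 430.73*1000*0.30770 / (0.022252*1000*3.4221^2/2)
L = 1017.2 m


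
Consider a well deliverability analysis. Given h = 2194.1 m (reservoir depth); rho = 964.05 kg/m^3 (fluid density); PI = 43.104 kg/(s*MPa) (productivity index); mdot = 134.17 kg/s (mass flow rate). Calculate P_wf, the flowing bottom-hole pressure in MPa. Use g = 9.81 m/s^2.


Step 1: P_i = rho*g*h/1e6 = 964.05*9.81*2194.1/1e6 = 20.75033 MPa
Step 2: P_wf = P_i - mdot/PI = 20.75033 - 134.17/43.104 = 17.638 MPa
P_wf = 17.638 MPa


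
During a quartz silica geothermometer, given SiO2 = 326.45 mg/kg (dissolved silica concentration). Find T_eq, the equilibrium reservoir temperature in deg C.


T_eq = 1309 / (5.19 - log10(SiO2)) - 273.15
T_eq = 1309 / (5.19 - log10(326.45)) - 273.15
T_eq = 215.98 deg C


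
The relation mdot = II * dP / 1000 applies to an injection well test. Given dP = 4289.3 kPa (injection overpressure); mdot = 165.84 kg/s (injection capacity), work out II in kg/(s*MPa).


II = mdot * 1000 / dP
II = 165.84 * 1000 / 4289.3
II = 38.664 kg/(s*MPa)


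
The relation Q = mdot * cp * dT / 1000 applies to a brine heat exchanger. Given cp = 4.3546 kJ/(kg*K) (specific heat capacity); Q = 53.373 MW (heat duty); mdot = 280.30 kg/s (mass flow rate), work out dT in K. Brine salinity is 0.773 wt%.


dT = Q * 1000 / (mdot * cp)
dT = 53.373 * 1000 / (280.30 * 4.3546)
dT = 43.727 K


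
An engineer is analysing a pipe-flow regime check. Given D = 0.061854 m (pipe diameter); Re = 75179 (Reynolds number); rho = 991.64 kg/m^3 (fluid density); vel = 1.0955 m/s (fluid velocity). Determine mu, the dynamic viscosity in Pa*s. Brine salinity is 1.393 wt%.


mu = rho * vel * D / Re
mu = 991.64 * 1.0955 * 0.061854 / 75179
mu = 0.00089379 Pa*s


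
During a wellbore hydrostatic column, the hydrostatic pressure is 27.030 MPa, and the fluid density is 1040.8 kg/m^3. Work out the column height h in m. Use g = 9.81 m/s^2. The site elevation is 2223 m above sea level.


h = P * 1e6 / (g * rho)
h = 27.030 * 1e6 / (9.81 * 1040.8)
h = 2647.3 m


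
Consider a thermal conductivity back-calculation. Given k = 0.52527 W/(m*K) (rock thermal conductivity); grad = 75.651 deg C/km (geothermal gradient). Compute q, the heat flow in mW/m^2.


q = k * grad / 1000
q = 0.52527 * 75.651 / 1000
q = 0.03973720 W/m^2
Convert: 0.03973720 W/m^2 * 1000.0 = 39.737 mW/m^2
q = 39.737 mW/m^2


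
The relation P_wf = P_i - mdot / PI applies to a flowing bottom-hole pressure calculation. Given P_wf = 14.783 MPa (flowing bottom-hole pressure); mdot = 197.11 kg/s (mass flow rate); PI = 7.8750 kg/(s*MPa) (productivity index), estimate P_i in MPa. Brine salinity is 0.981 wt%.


P_i = P_wf + mdot / PI
P_i = 14.783 + 197.11 / 7.8750
P_i = 39.813 MPa


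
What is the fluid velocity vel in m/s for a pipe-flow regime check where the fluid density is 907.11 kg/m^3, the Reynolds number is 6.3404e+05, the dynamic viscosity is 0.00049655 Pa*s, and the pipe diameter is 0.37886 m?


vel = Re * mu / (rho * D)
vel = 6.3404e+05 * 0.00049655 / (907.11 * 0.37886)
vel = 0.91610 m/s


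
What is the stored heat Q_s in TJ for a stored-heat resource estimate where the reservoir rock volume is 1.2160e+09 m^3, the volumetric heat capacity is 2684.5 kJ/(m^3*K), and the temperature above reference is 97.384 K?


Q_s = Vr * rhoc * dT / 1e12
Q_s = 1.2160e+09 * 2684.5 * 97.384 / 1e12
Q_s = 317.8957 PJ
Convert: 317.8957 PJ * 1000.0 = 3.1790e+05 TJ
Q_s = 3.1790e+05 TJ


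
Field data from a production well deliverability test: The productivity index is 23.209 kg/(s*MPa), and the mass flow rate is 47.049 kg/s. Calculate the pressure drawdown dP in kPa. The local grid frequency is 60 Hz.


dP = mdot * 1000 / PI
dP = 47.049 * 1000 / 23.209
dP = 2027.2 kPa


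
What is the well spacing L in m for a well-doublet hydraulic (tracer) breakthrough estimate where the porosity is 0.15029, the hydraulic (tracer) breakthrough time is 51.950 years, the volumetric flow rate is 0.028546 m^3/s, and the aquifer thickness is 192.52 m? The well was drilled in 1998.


L = sqrt(t_bt*365.25*86400*3*Qv / (pi*hr*phi))
L = sqrt(51.950*365.25*86400*3*0.028546 / (pi*192.52*0.15029))
L = 1242.8 m


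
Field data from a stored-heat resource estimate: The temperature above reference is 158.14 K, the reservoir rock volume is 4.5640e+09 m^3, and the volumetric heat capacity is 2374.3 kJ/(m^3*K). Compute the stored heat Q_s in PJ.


Q_s = Vr * rhoc * dT / 1e12
Q_s = 4.5640e+09 * 2374.3 * 158.14 / 1e12
Q_s = 1713.7 PJ


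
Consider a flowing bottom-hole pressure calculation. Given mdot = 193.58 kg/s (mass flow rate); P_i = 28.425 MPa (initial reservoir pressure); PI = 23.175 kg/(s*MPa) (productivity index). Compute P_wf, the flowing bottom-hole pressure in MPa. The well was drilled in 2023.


P_wf = P_i - mdot / PI
P_wf = 28.425 - 193.58 / 23.175
P_wf = 20.072 MPa


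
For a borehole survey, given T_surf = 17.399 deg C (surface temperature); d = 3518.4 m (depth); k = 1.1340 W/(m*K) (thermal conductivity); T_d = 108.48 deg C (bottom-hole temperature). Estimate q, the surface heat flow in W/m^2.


Step 1: grad = (T_d - T_surf)/d * 1000 = (108.48 - 17.399)/3518.4 * 1000 = 25.88705 deg C/km
Step 2: q = k * grad / 1000 = 1.134 * 25.88705 / 1000 = 0.029356 W/m^2
q = 0.029356 W/m^2


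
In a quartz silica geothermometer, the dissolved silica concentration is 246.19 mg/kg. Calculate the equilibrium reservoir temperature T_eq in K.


T_eq = 1309 / (5.19 - log10(SiO2)) - 273.15
T_eq = 1309 / (5.19 - log10(246.19)) - 273.15
T_eq = 194.5622 deg C
Convert to K: 194.5622 + 273.15 = 467.71 K
T_eq = 467.71 K


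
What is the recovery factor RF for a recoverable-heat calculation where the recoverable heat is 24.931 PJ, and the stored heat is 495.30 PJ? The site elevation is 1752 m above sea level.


RF = Q_rec / Q_s
RF = 24.931 / 495.30
RF = 0.050335


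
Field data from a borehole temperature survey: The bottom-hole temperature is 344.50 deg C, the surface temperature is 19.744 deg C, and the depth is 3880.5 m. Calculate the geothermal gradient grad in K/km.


grad = (T_d - T_surf) / d * 1000
grad = (344.50 - 19.744) / 3880.5 * 1000
grad = 83.68922 deg C/km
Convert: 83.68922 deg C/km * 1.0 = 83.689 K/km
grad = 83.689 K/km


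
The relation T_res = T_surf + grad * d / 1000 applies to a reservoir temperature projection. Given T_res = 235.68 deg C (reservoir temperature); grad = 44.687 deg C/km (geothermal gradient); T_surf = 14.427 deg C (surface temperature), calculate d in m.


d = (T_res - T_surf) / grad * 1000
d = (235.68 - 14.427) / 44.687 * 1000
d = 4951.2 m


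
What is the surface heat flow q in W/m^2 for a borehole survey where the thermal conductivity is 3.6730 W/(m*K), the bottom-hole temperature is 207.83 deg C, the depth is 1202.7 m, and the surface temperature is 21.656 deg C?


Step 1: grad = (T_d - T_surf)/d * 1000 = (207.83 - 21.656)/1202.7 * 1000 = 154.7967 deg C/km
Step 2: q = k * grad / 1000 = 3.673 * 154.7967 / 1000 = 0.56857 W/m^2
q = 0.56857 W/m^2


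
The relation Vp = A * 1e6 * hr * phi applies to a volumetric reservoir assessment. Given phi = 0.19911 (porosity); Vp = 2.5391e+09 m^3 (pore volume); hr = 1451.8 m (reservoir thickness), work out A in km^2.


A = Vp / (1e6 * hr * phi)
A = 2.5391e+09 / (1e6 * 1451.8 * 0.19911)
A = 8.7837 km^2


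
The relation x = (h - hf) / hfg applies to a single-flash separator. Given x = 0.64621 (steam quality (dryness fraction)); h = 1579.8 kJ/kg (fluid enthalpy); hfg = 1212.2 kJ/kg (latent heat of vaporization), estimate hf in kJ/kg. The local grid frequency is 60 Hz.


hf = h - x * hfg
hf = 1579.8 - 0.64621 * 1212.2
hf = 796.46 kJ/kg


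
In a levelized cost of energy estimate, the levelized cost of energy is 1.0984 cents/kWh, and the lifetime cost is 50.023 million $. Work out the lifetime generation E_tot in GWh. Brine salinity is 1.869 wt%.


E_tot = C_tot / LCOE * 100
E_tot = 50.023 / 1.0984 * 100
E_tot = 4554.2 GWh


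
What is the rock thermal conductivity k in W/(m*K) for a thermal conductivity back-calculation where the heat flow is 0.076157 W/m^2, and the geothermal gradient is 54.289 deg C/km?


k = q / (grad / 1000)
k = 0.076157 / (54.289 / 1000)
k = 1.4028 W/(m*K)


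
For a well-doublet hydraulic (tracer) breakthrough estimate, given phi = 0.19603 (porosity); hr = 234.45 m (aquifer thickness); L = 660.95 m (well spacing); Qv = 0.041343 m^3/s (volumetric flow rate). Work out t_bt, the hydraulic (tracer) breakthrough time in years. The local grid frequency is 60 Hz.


t_bt = pi * hr * phi * L^2 / (3 * Qv) / (365.25*86400)
t_bt = pi * 234.45 * 0.19603 * 660.95^2 / (3 * 0.041343) / (365.25*86400)
t_bt = 16.115 years


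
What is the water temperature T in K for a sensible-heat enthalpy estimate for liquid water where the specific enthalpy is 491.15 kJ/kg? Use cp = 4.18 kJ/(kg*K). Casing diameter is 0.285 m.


T = h / cp
T = 491.15 / 4.18
T = 117.5000 deg C
Convert to K: 117.5000 + 273.15 = 390.65 K
T = 390.65 K


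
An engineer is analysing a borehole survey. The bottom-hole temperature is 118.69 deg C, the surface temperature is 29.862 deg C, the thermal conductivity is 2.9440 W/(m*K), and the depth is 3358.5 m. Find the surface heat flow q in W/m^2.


Step 1: grad = (T_d - T_surf)/d * 1000 = (118.69 - 29.862)/3358.5 * 1000 = 26.44871 deg C/km
Step 2: q = k * grad / 1000 = 2.944 * 26.44871 / 1000 = 0.077865 W/m^2
q = 0.077865 W/m^2


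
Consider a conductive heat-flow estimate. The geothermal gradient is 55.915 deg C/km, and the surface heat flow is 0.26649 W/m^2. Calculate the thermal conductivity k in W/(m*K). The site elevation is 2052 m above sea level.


k = q * 1000 / grad
k = 0.26649 * 1000 / 55.915
k = 4.7660 W/(m*K)


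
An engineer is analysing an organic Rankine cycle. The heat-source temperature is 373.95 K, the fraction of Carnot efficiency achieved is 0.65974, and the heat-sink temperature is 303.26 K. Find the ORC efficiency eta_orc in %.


eta_orc = (1 - Tc/Th) * f * 100
eta_orc = (1 - 303.26/373.95) * 0.65974 * 100
eta_orc = 12.471 %


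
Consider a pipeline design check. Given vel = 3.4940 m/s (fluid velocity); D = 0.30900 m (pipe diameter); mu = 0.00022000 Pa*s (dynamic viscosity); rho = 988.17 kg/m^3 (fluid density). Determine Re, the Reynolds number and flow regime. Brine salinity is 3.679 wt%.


Step 1: Re = rho*vel*D/mu = 988.17*3.494*0.309/0.00022 = 4.8494e+06
Step 2: Re = 4.8494e+06 > 4000, so flow is turbulent.
Re = 4.8494e+06 (turbulent)


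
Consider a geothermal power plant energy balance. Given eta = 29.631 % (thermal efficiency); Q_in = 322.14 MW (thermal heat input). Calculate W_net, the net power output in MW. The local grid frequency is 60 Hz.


W_net = eta / 100 * Q_in
W_net = 29.631 / 100 * 322.14
W_net = 95.453 MW


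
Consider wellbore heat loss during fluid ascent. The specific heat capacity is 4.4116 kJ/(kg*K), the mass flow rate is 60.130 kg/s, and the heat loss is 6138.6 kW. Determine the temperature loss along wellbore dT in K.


dT = Q_loss / (mdot * cp)
dT = 6138.6 / (60.130 * 4.4116)
dT = 23.141 K


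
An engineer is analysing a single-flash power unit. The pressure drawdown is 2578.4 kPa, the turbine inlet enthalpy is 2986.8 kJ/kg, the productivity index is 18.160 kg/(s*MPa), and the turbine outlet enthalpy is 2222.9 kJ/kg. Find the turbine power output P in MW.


Step 1: mdot = PI * dP / 1000 = 18.16 * 2578.4 / 1000 = 46.82374 kg/s
Step 2: P = mdot*(h_in - h_out)/1000 = 46.82374*(2986.8 - 2222.9)/1000 = 35.769 MW
P = 35.769 MW


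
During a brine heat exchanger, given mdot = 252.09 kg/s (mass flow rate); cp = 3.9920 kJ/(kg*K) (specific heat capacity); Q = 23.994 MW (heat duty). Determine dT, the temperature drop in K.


dT = Q * 1000 / (mdot * cp)
dT = 23.994 * 1000 / (252.09 * 3.9920)
dT = 23.843 K


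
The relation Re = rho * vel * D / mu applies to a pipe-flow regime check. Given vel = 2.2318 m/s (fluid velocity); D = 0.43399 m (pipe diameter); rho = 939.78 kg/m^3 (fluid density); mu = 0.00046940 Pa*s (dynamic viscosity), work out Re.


Re = rho * vel * D / mu
Re = 939.78 * 2.2318 * 0.43399 / 0.00046940
Re = 1.9392e+06


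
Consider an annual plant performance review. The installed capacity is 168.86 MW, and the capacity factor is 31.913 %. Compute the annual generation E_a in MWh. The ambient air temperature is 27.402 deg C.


E_a = CF / 100 * cap * 8760
E_a = 31.913 / 100 * 168.86 * 8760
E_a = 4.7206e+05 MWh


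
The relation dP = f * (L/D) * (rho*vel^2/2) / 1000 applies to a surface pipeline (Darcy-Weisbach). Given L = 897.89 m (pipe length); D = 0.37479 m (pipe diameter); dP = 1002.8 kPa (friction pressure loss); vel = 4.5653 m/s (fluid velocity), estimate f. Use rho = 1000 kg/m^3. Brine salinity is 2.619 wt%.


f = dP*1000 / ((L/D)*(rho*vel^2/2))
f = 1002.8*1000 / ((897.89/0.37479)*(1000*4.5653^2/2))
f = 0.040167


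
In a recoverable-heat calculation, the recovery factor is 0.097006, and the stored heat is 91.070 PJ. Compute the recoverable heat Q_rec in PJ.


Q_rec = Q_s * RF
Q_rec = 91.070 * 0.097006
Q_rec = 8.8343 PJ


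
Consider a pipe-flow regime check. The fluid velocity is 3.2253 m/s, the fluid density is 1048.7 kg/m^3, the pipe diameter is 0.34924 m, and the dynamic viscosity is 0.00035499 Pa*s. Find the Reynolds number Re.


Re = rho * vel * D / mu
Re = 1048.7 * 3.2253 * 0.34924 / 0.00035499
Re = 3.3276e+06


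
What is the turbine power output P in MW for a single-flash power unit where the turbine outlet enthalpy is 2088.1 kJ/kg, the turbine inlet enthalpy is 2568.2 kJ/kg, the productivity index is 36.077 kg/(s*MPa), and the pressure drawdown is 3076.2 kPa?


Step 1: mdot = PI * dP / 1000 = 36.077 * 3076.2 / 1000 = 110.9801 kg/s
Step 2: P = mdot*(h_in - h_out)/1000 = 110.9801*(2568.2 - 2088.1)/1000 = 53.282 MW
P = 53.282 MW


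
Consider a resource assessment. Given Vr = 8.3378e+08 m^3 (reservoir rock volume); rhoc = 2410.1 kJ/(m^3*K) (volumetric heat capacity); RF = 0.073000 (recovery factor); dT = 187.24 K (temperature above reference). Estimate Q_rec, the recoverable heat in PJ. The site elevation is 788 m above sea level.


Step 1: Q_s = Vr*rhoc*dT/1e12 = 8.3378e+08*2410.1*187.24/1e12 = 376.2575 PJ
Step 2: Q_rec = Q_s * RF = 376.2575 * 0.073 = 27.467 PJ
Q_rec = 27.467 PJ


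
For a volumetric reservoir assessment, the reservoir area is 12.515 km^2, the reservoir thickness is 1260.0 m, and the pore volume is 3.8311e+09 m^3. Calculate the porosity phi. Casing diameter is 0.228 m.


phi = Vp / (A * 1e6 * hr)
phi = 3.8311e+09 / (12.515 * 1e6 * 1260.0)
phi = 0.24295


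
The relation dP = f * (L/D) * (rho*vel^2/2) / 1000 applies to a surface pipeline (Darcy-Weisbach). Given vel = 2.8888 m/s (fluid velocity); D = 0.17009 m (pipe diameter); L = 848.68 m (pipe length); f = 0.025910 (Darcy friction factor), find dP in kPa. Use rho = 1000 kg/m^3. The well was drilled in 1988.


dP = f * (L/D) * (rho*vel^2/2) / 1000
dP = 0.025910 * (848.68/0.17009) * (1000*2.8888^2/2) / 1000
dP = 539.43 kPa


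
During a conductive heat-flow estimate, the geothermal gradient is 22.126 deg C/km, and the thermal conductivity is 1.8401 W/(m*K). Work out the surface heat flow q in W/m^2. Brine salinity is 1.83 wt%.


q = k * grad / 1000
q = 1.8401 * 22.126 / 1000
q = 0.040714 W/m^2


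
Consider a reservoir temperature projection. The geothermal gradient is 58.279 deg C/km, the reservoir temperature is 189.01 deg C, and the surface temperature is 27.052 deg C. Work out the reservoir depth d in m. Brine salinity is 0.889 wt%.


d = (T_res - T_surf) / grad * 1000
d = (189.01 - 27.052) / 58.279 * 1000
d = 2779.0 m


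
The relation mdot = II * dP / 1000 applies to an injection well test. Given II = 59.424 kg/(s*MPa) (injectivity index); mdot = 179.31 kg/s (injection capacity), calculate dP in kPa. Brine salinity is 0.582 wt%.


dP = mdot * 1000 / II
dP = 179.31 * 1000 / 59.424
dP = 3017.5 kPa


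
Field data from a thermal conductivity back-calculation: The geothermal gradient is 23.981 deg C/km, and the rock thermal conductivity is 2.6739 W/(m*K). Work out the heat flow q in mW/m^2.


q = k * grad / 1000
q = 2.6739 * 23.981 / 1000
q = 0.06412280 W/m^2
Convert: 0.06412280 W/m^2 * 1000.0 = 64.123 mW/m^2
q = 64.123 mW/m^2


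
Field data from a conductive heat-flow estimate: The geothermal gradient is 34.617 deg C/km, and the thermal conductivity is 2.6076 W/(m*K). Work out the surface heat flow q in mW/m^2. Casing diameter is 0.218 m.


q = k * grad / 1000
q = 2.6076 * 34.617 / 1000
q = 0.09026729 W/m^2
Convert: 0.09026729 W/m^2 * 1000.0 = 90.267 mW/m^2
q = 90.267 mW/m^2


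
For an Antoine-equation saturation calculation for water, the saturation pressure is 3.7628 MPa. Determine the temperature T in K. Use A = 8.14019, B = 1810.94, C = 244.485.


T = B / (A - log10(P_sat * 760 / 0.101325)) - C
T = 1810.94 / (8.14019 - log10(3.7628 * 760 / 0.101325)) - 244.485
T = 246.3403 deg C
Convert to K: 246.3403 + 273.15 = 519.49 K
T = 519.49 K


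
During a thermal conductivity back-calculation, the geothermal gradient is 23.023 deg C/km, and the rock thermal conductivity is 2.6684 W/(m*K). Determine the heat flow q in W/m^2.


q = k * grad / 1000
q = 2.6684 * 23.023 / 1000
q = 0.061435 W/m^2


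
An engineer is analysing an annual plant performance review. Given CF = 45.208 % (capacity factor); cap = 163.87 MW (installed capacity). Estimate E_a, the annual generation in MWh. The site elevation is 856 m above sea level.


E_a = CF / 100 * cap * 8760
E_a = 45.208 / 100 * 163.87 * 8760
E_a = 6.4896e+05 MWh


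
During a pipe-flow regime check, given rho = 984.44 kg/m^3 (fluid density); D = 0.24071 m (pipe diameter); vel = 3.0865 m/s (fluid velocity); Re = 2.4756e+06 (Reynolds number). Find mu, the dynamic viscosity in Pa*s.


mu = rho * vel * D / Re
mu = 984.44 * 3.0865 * 0.24071 / 2.4756e+06
mu = 0.00029544 Pa*s


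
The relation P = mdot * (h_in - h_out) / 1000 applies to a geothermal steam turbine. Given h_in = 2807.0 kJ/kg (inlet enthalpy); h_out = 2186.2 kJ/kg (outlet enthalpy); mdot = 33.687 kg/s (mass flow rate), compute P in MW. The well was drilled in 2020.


P = mdot * (h_in - h_out) / 1000
P = 33.687 * (2807.0 - 2186.2) / 1000
P = 20.913 MW


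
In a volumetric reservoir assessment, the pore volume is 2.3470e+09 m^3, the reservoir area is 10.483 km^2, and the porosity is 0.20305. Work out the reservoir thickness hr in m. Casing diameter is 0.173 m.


hr = Vp / (A * 1e6 * phi)
hr = 2.3470e+09 / (10.483 * 1e6 * 0.20305)
hr = 1102.6 m


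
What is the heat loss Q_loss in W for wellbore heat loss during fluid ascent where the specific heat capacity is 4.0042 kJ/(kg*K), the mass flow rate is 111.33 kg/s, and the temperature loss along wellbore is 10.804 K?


Q_loss = mdot * cp * dT
Q_loss = 111.33 * 4.0042 * 10.804
Q_loss = 4816.289 kW
Convert: 4816.289 kW * 1000.0 = 4.8163e+06 W
Q_loss = 4.8163e+06 W


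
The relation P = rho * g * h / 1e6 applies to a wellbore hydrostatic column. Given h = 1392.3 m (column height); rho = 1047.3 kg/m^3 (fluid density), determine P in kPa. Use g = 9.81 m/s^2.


P = rho * g * h / 1e6
P = 1047.3 * 9.81 * 1392.3 / 1e6
P = 14.30451 MPa
Convert: 14.30451 MPa * 1000.0 = 14305 kPa
P = 14305 kPa


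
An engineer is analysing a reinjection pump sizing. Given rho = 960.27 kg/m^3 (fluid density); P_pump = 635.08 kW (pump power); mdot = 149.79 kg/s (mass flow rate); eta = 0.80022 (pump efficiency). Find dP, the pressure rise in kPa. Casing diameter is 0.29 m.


dP = P_pump * rho * eta / mdot
dP = 635.08 * 960.27 * 0.80022 / 149.79
dP = 3258.0 kPa


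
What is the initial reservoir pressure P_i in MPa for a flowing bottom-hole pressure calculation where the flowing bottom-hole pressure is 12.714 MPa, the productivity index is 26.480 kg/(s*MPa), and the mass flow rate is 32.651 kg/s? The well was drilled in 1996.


P_i = P_wf + mdot / PI
P_i = 12.714 + 32.651 / 26.480
P_i = 13.947 MPa


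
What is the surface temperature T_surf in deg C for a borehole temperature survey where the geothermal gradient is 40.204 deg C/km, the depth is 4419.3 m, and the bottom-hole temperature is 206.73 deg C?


T_surf = T_d - grad * d / 1000
T_surf = 206.73 - 40.204 * 4419.3 / 1000
T_surf = 29.056 deg C


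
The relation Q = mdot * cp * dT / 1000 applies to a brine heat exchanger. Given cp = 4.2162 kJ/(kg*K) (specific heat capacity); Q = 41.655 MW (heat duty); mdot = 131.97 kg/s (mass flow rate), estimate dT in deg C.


dT = Q * 1000 / (mdot * cp)
dT = 41.655 * 1000 / (131.97 * 4.2162)
dT = 74.86360 K
Convert (temperature difference, 1 K = 1 deg C): 74.86360 K = 74.86360 deg C
dT = 74.864 deg C


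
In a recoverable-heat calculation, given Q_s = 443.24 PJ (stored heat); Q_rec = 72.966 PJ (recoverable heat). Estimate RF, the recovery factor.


RF = Q_rec / Q_s
RF = 72.966 / 443.24
RF = 0.16462


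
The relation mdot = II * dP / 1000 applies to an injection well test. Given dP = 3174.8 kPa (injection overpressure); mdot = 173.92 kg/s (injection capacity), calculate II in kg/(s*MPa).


II = mdot * 1000 / dP
II = 173.92 * 1000 / 3174.8
II = 54.781 kg/(s*MPa)


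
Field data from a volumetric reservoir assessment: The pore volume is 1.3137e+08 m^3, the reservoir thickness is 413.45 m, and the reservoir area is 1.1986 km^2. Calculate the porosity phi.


phi = Vp / (A * 1e6 * hr)
phi = 1.3137e+08 / (1.1986 * 1e6 * 413.45)
phi = 0.26509


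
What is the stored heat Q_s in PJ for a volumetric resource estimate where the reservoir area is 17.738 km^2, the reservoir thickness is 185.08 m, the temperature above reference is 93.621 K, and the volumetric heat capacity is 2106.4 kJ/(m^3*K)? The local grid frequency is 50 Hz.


Step 1: Vr = A*1e6*hr = 17.738*1e6*185.08 = 3.282949e+09 m^3
Step 2: Q_s = Vr*rhoc*dT/1e12 = 3.282949e+09*2106.4*93.621/1e12 = 647.41 PJ
Q_s = 647.41 PJ


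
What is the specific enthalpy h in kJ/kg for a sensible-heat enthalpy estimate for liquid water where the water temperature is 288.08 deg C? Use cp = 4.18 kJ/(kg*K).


h = cp * T
h = 4.18 * 288.08
h = 1204.2 kJ/kg


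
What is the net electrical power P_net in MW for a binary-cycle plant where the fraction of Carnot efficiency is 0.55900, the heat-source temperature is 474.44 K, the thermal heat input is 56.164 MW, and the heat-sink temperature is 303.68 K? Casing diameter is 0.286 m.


Step 1: eta = (1 - Tc/Th)*f = (1 - 303.68/474.44)*0.559 = 0.2011948
Step 2: P_net = eta * Q_in = 0.2011948 * 56.164 = 11.300 MW
P_net = 11.300 MW


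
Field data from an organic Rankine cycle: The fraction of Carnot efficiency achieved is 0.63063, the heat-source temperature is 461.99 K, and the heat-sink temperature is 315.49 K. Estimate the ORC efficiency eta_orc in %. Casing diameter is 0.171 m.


eta_orc = (1 - Tc/Th) * f * 100
eta_orc = (1 - 315.49/461.99) * 0.63063 * 100
eta_orc = 19.998 %


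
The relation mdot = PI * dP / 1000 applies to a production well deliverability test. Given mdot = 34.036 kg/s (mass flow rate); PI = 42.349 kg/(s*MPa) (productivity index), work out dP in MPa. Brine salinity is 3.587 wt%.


dP = mdot * 1000 / PI
dP = 34.036 * 1000 / 42.349
dP = 803.7026 kPa
Convert: 803.7026 kPa * 0.001 = 0.80370 MPa
dP = 0.80370 MPa


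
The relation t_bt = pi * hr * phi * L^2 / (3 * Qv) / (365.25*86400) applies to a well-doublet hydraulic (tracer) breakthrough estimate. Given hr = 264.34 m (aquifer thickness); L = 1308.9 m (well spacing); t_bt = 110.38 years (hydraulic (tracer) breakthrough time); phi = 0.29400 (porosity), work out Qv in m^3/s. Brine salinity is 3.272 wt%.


Qv = pi*hr*phi*L^2 / (3*t_bt*365.25*86400)
Qv = pi*264.34*0.29400*1308.9^2 / (3*110.38*365.25*86400)
Qv = 0.040027 m^3/s


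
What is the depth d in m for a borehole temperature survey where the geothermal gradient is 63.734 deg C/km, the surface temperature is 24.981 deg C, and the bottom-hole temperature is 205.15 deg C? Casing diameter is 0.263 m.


d = (T_d - T_surf) / grad * 1000
d = (205.15 - 24.981) / 63.734 * 1000
d = 2826.9 m


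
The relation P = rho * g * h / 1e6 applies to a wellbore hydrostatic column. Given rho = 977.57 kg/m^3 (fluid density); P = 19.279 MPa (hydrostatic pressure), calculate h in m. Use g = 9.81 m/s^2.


h = P * 1e6 / (g * rho)
h = 19.279 * 1e6 / (9.81 * 977.57)
h = 2010.3 m


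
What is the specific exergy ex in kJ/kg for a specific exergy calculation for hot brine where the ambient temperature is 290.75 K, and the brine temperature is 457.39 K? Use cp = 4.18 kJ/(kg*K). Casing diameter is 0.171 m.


ex = cp * ((T_b - T_0) - T_0 * ln(T_b/T_0))
ex = 4.18 * ((457.39 - 290.75) - 290.75 * ln(457.39/290.75))
ex = 145.92 kJ/kg


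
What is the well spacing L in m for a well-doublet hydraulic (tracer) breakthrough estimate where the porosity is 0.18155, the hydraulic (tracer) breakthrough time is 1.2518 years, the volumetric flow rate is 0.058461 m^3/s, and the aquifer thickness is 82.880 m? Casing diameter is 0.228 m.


L = sqrt(t_bt*365.25*86400*3*Qv / (pi*hr*phi))
L = sqrt(1.2518*365.25*86400*3*0.058461 / (pi*82.880*0.18155))
L = 382.84 m


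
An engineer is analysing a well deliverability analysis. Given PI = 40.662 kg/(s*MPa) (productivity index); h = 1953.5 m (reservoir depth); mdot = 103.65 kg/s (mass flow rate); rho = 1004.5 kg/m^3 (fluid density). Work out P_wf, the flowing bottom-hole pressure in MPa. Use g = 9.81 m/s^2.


Step 1: P_i = rho*g*h/1e6 = 1004.5*9.81*1953.5/1e6 = 19.25007 MPa
Step 2: P_wf = P_i - mdot/PI = 19.25007 - 103.65/40.662 = 16.701 MPa
P_wf = 16.701 MPa


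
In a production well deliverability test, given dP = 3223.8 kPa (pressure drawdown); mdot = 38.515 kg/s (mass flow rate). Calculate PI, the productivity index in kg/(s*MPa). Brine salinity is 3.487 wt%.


PI = mdot * 1000 / dP
PI = 38.515 * 1000 / 3223.8
PI = 11.947 kg/(s*MPa)


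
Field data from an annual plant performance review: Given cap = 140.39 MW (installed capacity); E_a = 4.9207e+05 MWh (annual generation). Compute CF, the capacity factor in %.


CF = E_a / (cap * 8760) * 100
CF = 4.9207e+05 / (140.39 * 8760) * 100
CF = 40.012 %


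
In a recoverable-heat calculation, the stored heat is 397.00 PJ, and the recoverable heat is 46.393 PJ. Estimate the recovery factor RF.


RF = Q_rec / Q_s
RF = 46.393 / 397.00
RF = 0.11686


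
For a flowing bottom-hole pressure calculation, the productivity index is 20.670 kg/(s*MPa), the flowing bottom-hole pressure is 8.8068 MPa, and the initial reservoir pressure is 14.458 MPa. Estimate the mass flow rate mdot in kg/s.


mdot = (P_i - P_wf) * PI
mdot = (14.458 - 8.8068) * 20.670
mdot = 116.81 kg/s


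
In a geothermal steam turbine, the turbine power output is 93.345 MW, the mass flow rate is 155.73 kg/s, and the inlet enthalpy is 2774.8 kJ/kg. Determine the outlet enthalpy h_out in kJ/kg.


h_out = h_in - P * 1000 / mdot
h_out = 2774.8 - 93.345 * 1000 / 155.73
h_out = 2175.4 kJ/kg


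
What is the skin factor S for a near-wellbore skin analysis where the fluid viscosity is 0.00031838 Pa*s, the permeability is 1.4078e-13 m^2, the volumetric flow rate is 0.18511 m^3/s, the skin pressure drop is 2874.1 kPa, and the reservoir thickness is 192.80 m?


S = dP_s * 1000 * 2*pi*k*hr / (q*mu)
S = 2874.1 * 1000 * 2*pi*1.4078e-13*192.80 / (0.18511*0.00031838)
S = 8.3168


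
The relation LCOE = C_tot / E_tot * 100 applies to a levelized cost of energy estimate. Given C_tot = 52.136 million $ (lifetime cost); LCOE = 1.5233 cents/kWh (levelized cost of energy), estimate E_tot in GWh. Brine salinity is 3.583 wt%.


E_tot = C_tot / LCOE * 100
E_tot = 52.136 / 1.5233 * 100
E_tot = 3422.6 GWh


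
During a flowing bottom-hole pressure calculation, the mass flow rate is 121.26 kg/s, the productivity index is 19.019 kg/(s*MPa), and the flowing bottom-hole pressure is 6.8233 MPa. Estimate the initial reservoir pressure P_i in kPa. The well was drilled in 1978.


P_i = P_wf + mdot / PI
P_i = 6.8233 + 121.26 / 19.019
P_i = 13.19903 MPa
Convert: 13.19903 MPa * 1000.0 = 13199 kPa
P_i = 13199 kPa


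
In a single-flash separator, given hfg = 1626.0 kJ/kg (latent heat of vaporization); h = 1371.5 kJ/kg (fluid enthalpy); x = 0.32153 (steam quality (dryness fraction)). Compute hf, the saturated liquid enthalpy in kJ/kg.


hf = h - x * hfg
hf = 1371.5 - 0.32153 * 1626.0
hf = 848.69 kJ/kg


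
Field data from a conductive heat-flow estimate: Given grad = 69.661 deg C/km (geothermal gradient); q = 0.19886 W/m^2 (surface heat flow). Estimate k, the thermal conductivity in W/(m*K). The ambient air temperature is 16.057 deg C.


k = q * 1000 / grad
k = 0.19886 * 1000 / 69.661
k = 2.8547 W/(m*K)


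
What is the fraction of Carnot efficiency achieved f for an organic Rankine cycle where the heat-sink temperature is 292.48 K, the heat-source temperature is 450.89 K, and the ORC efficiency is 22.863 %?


f = (eta_orc/100) / (1 - Tc/Th)
f = (22.863/100) / (1 - 292.48/450.89)
f = 0.65076


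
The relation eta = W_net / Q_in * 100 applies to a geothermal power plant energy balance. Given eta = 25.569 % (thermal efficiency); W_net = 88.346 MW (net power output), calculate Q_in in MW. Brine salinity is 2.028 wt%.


Q_in = W_net / (eta / 100)
Q_in = 88.346 / (25.569 / 100)
Q_in = 345.52 MW


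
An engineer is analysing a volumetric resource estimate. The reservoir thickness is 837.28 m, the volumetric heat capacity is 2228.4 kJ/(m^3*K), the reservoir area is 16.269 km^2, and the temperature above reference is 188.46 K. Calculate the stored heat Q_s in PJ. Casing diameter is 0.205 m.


Step 1: Vr = A*1e6*hr = 16.269*1e6*837.28 = 1.362171e+10 m^3
Step 2: Q_s = Vr*rhoc*dT/1e12 = 1.362171e+10*2228.4*188.46/1e12 = 5720.6 PJ
Q_s = 5720.6 PJ


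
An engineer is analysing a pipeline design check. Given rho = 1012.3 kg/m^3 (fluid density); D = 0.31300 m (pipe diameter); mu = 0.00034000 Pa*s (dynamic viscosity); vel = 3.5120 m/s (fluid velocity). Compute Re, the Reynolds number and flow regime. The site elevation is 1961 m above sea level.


Step 1: Re = rho*vel*D/mu = 1012.3*3.512*0.313/0.00034 = 3.2729e+06
Step 2: Re = 3.2729e+06 > 4000, so flow is turbulent.
Re = 3.2729e+06 (turbulent)


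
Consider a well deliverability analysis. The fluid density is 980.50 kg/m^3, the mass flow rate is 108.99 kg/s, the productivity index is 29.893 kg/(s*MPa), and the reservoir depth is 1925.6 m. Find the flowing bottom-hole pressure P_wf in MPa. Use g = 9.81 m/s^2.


Step 1: P_i = rho*g*h/1e6 = 980.5*9.81*1925.6/1e6 = 18.52178 MPa
Step 2: P_wf = P_i - mdot/PI = 18.52178 - 108.99/29.893 = 14.876 MPa
P_wf = 14.876 MPa


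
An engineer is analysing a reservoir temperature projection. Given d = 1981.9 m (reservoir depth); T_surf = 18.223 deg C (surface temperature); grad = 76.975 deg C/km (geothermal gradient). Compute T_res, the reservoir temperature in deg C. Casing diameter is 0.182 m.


T_res = T_surf + grad * d / 1000
T_res = 18.223 + 76.975 * 1981.9 / 1000
T_res = 170.78 deg C


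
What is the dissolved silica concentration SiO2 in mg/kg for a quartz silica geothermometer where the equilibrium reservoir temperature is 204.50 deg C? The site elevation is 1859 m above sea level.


SiO2 = 10^(5.19 - 1309/(T_eq + 273.15))
SiO2 = 10^(5.19 - 1309/(204.50 + 273.15))
SiO2 = 281.51 mg/kg


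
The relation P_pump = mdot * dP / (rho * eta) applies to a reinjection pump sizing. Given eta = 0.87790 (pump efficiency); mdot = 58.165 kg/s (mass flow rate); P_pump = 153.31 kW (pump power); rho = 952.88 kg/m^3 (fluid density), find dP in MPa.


dP = P_pump * rho * eta / mdot
dP = 153.31 * 952.88 * 0.87790 / 58.165
dP = 2204.916 kPa
Convert: 2204.916 kPa * 0.001 = 2.2049 MPa
dP = 2.2049 MPa


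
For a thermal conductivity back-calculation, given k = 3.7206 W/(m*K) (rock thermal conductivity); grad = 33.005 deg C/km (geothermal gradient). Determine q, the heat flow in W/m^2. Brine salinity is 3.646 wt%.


q = k * grad / 1000
q = 3.7206 * 33.005 / 1000
q = 0.12280 W/m^2


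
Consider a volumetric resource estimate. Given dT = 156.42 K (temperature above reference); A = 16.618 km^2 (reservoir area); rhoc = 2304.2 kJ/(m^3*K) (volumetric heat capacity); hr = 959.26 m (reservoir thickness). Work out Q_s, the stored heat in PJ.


Step 1: Vr = A*1e6*hr = 16.618*1e6*959.26 = 1.594098e+10 m^3
Step 2: Q_s = Vr*rhoc*dT/1e12 = 1.594098e+10*2304.2*156.42/1e12 = 5745.5 PJ
Q_s = 5745.5 PJ


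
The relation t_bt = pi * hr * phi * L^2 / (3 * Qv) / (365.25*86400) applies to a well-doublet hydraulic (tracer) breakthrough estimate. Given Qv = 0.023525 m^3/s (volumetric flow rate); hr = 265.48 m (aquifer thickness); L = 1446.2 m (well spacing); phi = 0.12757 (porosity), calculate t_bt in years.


t_bt = pi * hr * phi * L^2 / (3 * Qv) / (365.25*86400)
t_bt = pi * 265.48 * 0.12757 * 1446.2^2 / (3 * 0.023525) / (365.25*86400)
t_bt = 99.915 years


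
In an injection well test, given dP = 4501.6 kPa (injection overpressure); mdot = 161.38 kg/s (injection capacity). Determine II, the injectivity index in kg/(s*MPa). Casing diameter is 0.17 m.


II = mdot * 1000 / dP
II = 161.38 * 1000 / 4501.6
II = 35.849 kg/(s*MPa)


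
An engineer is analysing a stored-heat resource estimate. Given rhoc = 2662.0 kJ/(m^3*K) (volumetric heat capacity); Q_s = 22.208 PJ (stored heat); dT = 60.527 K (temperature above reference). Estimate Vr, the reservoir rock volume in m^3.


Vr = Q_s * 1e12 / (rhoc * dT)
Vr = 22.208 * 1e12 / (2662.0 * 60.527)
Vr = 1.3783e+08 m^3


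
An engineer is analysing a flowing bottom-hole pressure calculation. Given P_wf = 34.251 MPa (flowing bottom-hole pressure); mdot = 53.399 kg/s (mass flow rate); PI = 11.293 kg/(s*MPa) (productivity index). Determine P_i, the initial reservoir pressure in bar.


P_i = P_wf + mdot / PI
P_i = 34.251 + 53.399 / 11.293
P_i = 38.97950 MPa
Convert: 38.97950 MPa * 10.0 = 389.80 bar
P_i = 389.80 bar


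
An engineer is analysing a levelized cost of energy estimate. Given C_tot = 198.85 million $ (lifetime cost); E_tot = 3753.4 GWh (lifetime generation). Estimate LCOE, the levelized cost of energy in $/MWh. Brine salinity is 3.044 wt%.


LCOE = C_tot / E_tot * 100
LCOE = 198.85 / 3753.4 * 100
LCOE = 5.297863 cents/kWh
Convert: 5.297863 cents/kWh * 10.0 = 52.979 $/MWh
LCOE = 52.979 $/MWh


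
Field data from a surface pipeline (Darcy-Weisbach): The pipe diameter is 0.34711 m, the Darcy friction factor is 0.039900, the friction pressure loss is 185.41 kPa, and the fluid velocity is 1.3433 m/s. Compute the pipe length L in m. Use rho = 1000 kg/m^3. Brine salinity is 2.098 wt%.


L = dP*1000*D / (f*rho*vel^2/2)
L = 185.41*1000*0.34711 / (0.039900*1000*1.3433^2/2)
L = 1787.8 m


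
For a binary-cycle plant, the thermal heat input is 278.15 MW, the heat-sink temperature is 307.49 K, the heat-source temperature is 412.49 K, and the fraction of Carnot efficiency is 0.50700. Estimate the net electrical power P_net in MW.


Step 1: eta = (1 - Tc/Th)*f = (1 - 307.49/412.49)*0.507 = 0.1290577
Step 2: P_net = eta * Q_in = 0.1290577 * 278.15 = 35.897 MW
P_net = 35.897 MW


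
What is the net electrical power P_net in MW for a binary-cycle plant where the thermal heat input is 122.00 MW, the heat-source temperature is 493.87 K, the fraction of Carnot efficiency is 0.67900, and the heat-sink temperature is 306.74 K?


Step 1: eta = (1 - Tc/Th)*f = (1 - 306.74/493.87)*0.679 = 0.2572768
Step 2: P_net = eta * Q_in = 0.2572768 * 122.0 = 31.388 MW
P_net = 31.388 MW
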